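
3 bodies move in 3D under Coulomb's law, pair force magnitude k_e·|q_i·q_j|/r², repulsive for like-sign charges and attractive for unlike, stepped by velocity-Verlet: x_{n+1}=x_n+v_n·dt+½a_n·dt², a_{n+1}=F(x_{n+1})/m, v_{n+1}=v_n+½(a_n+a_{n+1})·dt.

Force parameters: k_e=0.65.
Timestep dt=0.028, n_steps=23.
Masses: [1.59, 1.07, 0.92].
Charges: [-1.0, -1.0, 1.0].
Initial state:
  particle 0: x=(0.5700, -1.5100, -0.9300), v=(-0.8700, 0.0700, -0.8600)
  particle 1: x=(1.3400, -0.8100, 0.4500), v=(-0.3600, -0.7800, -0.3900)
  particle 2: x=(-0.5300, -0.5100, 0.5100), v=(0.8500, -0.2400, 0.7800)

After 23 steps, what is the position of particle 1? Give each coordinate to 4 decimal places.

(1.0849, -1.2894, 0.2396)

step 0: x0=(0.5700, -1.5100, -0.9300) x1=(1.3400, -0.8100, 0.4500) x2=(-0.5300, -0.5100, 0.5100)
step 1: x0=(0.5456, -1.5080, -0.9541) x1=(1.3299, -0.8318, 0.4391) x2=(-0.5061, -0.5168, 0.5318)
step 2: x0=(0.5211, -1.5061, -0.9782) x1=(1.3197, -0.8535, 0.4284) x2=(-0.4820, -0.5236, 0.5535)
step 3: x0=(0.4965, -1.5041, -1.0024) x1=(1.3095, -0.8751, 0.4178) x2=(-0.4576, -0.5306, 0.5751)
step 4: x0=(0.4719, -1.5022, -1.0266) x1=(1.2992, -0.8967, 0.4074) x2=(-0.4330, -0.5376, 0.5965)
step 5: x0=(0.4471, -1.5003, -1.0508) x1=(1.2888, -0.9181, 0.3971) x2=(-0.4082, -0.5447, 0.6179)
step 6: x0=(0.4223, -1.4983, -1.0750) x1=(1.2783, -0.9395, 0.3869) x2=(-0.3832, -0.5519, 0.6391)
step 7: x0=(0.3974, -1.4964, -1.0993) x1=(1.2678, -0.9608, 0.3769) x2=(-0.3579, -0.5593, 0.6603)
step 8: x0=(0.3725, -1.4944, -1.1236) x1=(1.2571, -0.9820, 0.3670) x2=(-0.3324, -0.5667, 0.6812)
step 9: x0=(0.3474, -1.4925, -1.1479) x1=(1.2464, -1.0032, 0.3573) x2=(-0.3067, -0.5742, 0.7021)
step 10: x0=(0.3223, -1.4905, -1.1722) x1=(1.2356, -1.0242, 0.3478) x2=(-0.2808, -0.5818, 0.7228)
step 11: x0=(0.2972, -1.4886, -1.1966) x1=(1.2247, -1.0452, 0.3384) x2=(-0.2546, -0.5896, 0.7433)
step 12: x0=(0.2719, -1.4866, -1.2210) x1=(1.2137, -1.0660, 0.3291) x2=(-0.2282, -0.5974, 0.7637)
step 13: x0=(0.2467, -1.4847, -1.2453) x1=(1.2025, -1.0868, 0.3201) x2=(-0.2016, -0.6053, 0.7839)
step 14: x0=(0.2213, -1.4827, -1.2698) x1=(1.1913, -1.1075, 0.3112) x2=(-0.1748, -0.6134, 0.8040)
step 15: x0=(0.1959, -1.4807, -1.2942) x1=(1.1800, -1.1281, 0.3024) x2=(-0.1477, -0.6216, 0.8239)
step 16: x0=(0.1704, -1.4788, -1.3186) x1=(1.1685, -1.1486, 0.2939) x2=(-0.1204, -0.6299, 0.8436)
step 17: x0=(0.1449, -1.4768, -1.3431) x1=(1.1569, -1.1691, 0.2855) x2=(-0.0928, -0.6383, 0.8631)
step 18: x0=(0.1194, -1.4748, -1.3676) x1=(1.1452, -1.1894, 0.2774) x2=(-0.0651, -0.6468, 0.8825)
step 19: x0=(0.0937, -1.4728, -1.3921) x1=(1.1334, -1.2096, 0.2694) x2=(-0.0371, -0.6555, 0.9016)
step 20: x0=(0.0681, -1.4708, -1.4166) x1=(1.1215, -1.2297, 0.2616) x2=(-0.0089, -0.6643, 0.9206)
step 21: x0=(0.0424, -1.4688, -1.4412) x1=(1.1094, -1.2497, 0.2541) x2=(0.0196, -0.6733, 0.9393)
step 22: x0=(0.0166, -1.4668, -1.4657) x1=(1.0972, -1.2696, 0.2467) x2=(0.0482, -0.6823, 0.9578)
step 23: x0=(-0.0092, -1.4647, -1.4903) x1=(1.0849, -1.2894, 0.2396) x2=(0.0770, -0.6916, 0.9761)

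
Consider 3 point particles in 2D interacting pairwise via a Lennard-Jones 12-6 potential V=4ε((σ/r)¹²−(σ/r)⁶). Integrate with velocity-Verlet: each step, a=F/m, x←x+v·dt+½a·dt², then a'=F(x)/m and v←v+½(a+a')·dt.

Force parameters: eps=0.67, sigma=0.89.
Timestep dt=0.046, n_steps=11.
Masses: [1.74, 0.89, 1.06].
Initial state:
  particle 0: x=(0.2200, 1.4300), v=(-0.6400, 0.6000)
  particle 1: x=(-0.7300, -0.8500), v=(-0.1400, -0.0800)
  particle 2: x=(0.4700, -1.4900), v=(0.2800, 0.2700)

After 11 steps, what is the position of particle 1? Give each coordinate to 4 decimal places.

(-0.7001, -0.9345)

step 0: x0=(0.2200, 1.4300) x1=(-0.7300, -0.8500) x2=(0.4700, -1.4900)
step 1: x0=(0.1906, 1.4576) x1=(-0.7356, -0.8541) x2=(0.4822, -1.4772)
step 2: x0=(0.1611, 1.4852) x1=(-0.7396, -0.8590) x2=(0.4930, -1.4637)
step 3: x0=(0.1317, 1.5127) x1=(-0.7420, -0.8646) x2=(0.5026, -1.4496)
step 4: x0=(0.1022, 1.5402) x1=(-0.7428, -0.8710) x2=(0.5107, -1.4348)
step 5: x0=(0.0727, 1.5678) x1=(-0.7421, -0.8780) x2=(0.5176, -1.4194)
step 6: x0=(0.0433, 1.5953) x1=(-0.7396, -0.8858) x2=(0.5231, -1.4034)
step 7: x0=(0.0138, 1.6227) x1=(-0.7355, -0.8941) x2=(0.5272, -1.3869)
step 8: x0=(-0.0157, 1.6502) x1=(-0.7297, -0.9032) x2=(0.5297, -1.3697)
step 9: x0=(-0.0451, 1.6777) x1=(-0.7219, -0.9129) x2=(0.5307, -1.3520)
step 10: x0=(-0.0746, 1.7051) x1=(-0.7121, -0.9234) x2=(0.5300, -1.3336)
step 11: x0=(-0.1041, 1.7325) x1=(-0.7001, -0.9345) x2=(0.5275, -1.3147)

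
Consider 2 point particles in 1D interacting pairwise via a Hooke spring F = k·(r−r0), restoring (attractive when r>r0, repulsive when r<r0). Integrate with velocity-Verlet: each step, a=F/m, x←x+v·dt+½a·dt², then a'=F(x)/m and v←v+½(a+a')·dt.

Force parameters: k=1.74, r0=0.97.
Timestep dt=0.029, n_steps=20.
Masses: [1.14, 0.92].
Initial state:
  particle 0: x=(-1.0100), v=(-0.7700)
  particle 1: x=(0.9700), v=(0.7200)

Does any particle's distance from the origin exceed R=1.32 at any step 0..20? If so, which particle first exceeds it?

no

step 0: x0=(-1.0100) x1=(0.9700)
step 1: x0=(-1.0317) x1=(0.9901)
step 2: x0=(-1.0520) x1=(1.0085)
step 3: x0=(-1.0709) x1=(1.0251)
step 4: x0=(-1.0884) x1=(1.0400)
step 5: x0=(-1.1044) x1=(1.0531)
step 6: x0=(-1.1189) x1=(1.0642)
step 7: x0=(-1.1318) x1=(1.0734)
step 8: x0=(-1.1432) x1=(1.0807)
step 9: x0=(-1.1529) x1=(1.0859)
step 10: x0=(-1.1610) x1=(1.0892)
step 11: x0=(-1.1674) x1=(1.0904)
step 12: x0=(-1.1722) x1=(1.0895)
step 13: x0=(-1.1754) x1=(1.0866)
step 14: x0=(-1.1768) x1=(1.0817)
step 15: x0=(-1.1767) x1=(1.0747)
step 16: x0=(-1.1749) x1=(1.0656)
step 17: x0=(-1.1714) x1=(1.0546)
step 18: x0=(-1.1663) x1=(1.0415)
step 19: x0=(-1.1597) x1=(1.0265)
step 20: x0=(-1.1515) x1=(1.0095)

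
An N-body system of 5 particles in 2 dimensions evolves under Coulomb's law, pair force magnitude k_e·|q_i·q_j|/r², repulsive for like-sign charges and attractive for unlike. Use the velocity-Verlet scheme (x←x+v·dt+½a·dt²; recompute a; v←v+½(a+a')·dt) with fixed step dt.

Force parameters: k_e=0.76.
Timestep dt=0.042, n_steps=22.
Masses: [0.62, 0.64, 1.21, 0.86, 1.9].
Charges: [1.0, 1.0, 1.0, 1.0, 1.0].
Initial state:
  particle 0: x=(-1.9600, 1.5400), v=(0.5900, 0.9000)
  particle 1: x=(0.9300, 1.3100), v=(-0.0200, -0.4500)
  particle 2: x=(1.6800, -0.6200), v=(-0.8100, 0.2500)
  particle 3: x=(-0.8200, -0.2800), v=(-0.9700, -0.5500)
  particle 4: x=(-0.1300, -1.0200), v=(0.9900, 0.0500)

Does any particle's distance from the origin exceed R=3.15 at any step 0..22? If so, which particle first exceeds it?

no

step 0: x0=(-1.9600, 1.5400) x1=(0.9300, 1.3100) x2=(1.6800, -0.6200) x3=(-0.8200, -0.2800) x4=(-0.1300, -1.0200)
step 1: x0=(-1.9356, 1.5781) x1=(0.9294, 1.2916) x2=(1.6463, -0.6096) x3=(-0.8614, -0.3028) x4=(-0.0883, -1.0183)
step 2: x0=(-1.9119, 1.6169) x1=(0.9293, 1.2742) x2=(1.6133, -0.5995) x3=(-0.9041, -0.3250) x4=(-0.0463, -1.0171)
step 3: x0=(-1.8889, 1.6564) x1=(0.9296, 1.2578) x2=(1.5809, -0.5895) x3=(-0.9481, -0.3469) x4=(-0.0042, -1.0166)
step 4: x0=(-1.8666, 1.6965) x1=(0.9304, 1.2424) x2=(1.5493, -0.5798) x3=(-0.9933, -0.3685) x4=(0.0382, -1.0166)
step 5: x0=(-1.8449, 1.7373) x1=(0.9317, 1.2280) x2=(1.5184, -0.5703) x3=(-1.0398, -0.3900) x4=(0.0807, -1.0171)
step 6: x0=(-1.8239, 1.7788) x1=(0.9335, 1.2147) x2=(1.4883, -0.5610) x3=(-1.0874, -0.4115) x4=(0.1232, -1.0181)
step 7: x0=(-1.8034, 1.8209) x1=(0.9356, 1.2025) x2=(1.4590, -0.5518) x3=(-1.1360, -0.4330) x4=(0.1657, -1.0195)
step 8: x0=(-1.7836, 1.8637) x1=(0.9383, 1.1914) x2=(1.4306, -0.5429) x3=(-1.1857, -0.4545) x4=(0.2082, -1.0214)
step 9: x0=(-1.7643, 1.9072) x1=(0.9413, 1.1813) x2=(1.4031, -0.5340) x3=(-1.2364, -0.4762) x4=(0.2506, -1.0237)
step 10: x0=(-1.7456, 1.9513) x1=(0.9448, 1.1724) x2=(1.3765, -0.5253) x3=(-1.2879, -0.4981) x4=(0.2929, -1.0264)
step 11: x0=(-1.7274, 1.9960) x1=(0.9487, 1.1646) x2=(1.3510, -0.5167) x3=(-1.3404, -0.5201) x4=(0.3349, -1.0296)
step 12: x0=(-1.7097, 2.0414) x1=(0.9530, 1.1579) x2=(1.3265, -0.5080) x3=(-1.3936, -0.5424) x4=(0.3767, -1.0333)
step 13: x0=(-1.6925, 2.0874) x1=(0.9577, 1.1524) x2=(1.3031, -0.4994) x3=(-1.4476, -0.5649) x4=(0.4181, -1.0375)
step 14: x0=(-1.6758, 2.1340) x1=(0.9628, 1.1481) x2=(1.2809, -0.4906) x3=(-1.5024, -0.5876) x4=(0.4591, -1.0423)
step 15: x0=(-1.6595, 2.1813) x1=(0.9683, 1.1450) x2=(1.2599, -0.4816) x3=(-1.5579, -0.6105) x4=(0.4997, -1.0477)
step 16: x0=(-1.6437, 2.2291) x1=(0.9741, 1.1430) x2=(1.2402, -0.4723) x3=(-1.6140, -0.6336) x4=(0.5399, -1.0538)
step 17: x0=(-1.6284, 2.2774) x1=(0.9804, 1.1423) x2=(1.2217, -0.4627) x3=(-1.6708, -0.6570) x4=(0.5795, -1.0606)
step 18: x0=(-1.6134, 2.3264) x1=(0.9870, 1.1427) x2=(1.2045, -0.4525) x3=(-1.7282, -0.6806) x4=(0.6186, -1.0683)
step 19: x0=(-1.5988, 2.3759) x1=(0.9939, 1.1444) x2=(1.1887, -0.4416) x3=(-1.7862, -0.7044) x4=(0.6571, -1.0768)
step 20: x0=(-1.5846, 2.4259) x1=(1.0012, 1.1473) x2=(1.1740, -0.4300) x3=(-1.8447, -0.7285) x4=(0.6951, -1.0863)
step 21: x0=(-1.5708, 2.4765) x1=(1.0089, 1.1514) x2=(1.1606, -0.4175) x3=(-1.9037, -0.7527) x4=(0.7326, -1.0969)
step 22: x0=(-1.5574, 2.5276) x1=(1.0168, 1.1568) x2=(1.1483, -0.4040) x3=(-1.9633, -0.7772) x4=(0.7695, -1.1086)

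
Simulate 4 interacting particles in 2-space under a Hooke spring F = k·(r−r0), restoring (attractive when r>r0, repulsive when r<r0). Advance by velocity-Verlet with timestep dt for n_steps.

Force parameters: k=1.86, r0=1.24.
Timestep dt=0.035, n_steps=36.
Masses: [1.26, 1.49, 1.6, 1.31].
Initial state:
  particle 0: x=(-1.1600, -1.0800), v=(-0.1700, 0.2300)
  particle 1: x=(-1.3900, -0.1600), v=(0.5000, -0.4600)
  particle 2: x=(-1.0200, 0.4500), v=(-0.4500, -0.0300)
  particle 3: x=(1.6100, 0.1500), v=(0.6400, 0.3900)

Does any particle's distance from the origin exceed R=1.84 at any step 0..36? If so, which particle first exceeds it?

no

step 0: x0=(-1.1600, -1.0800) x1=(-1.3900, -0.1600) x2=(-1.0200, 0.4500) x3=(1.6100, 0.1500)
step 1: x0=(-1.1644, -1.0713) x1=(-1.3714, -0.1761) x2=(-1.0346, 0.4489) x3=(1.6282, 0.1630)
step 2: x0=(-1.1656, -1.0613) x1=(-1.3506, -0.1921) x2=(-1.0468, 0.4479) x3=(1.6380, 0.1746)
step 3: x0=(-1.1636, -1.0501) x1=(-1.3276, -0.2080) x2=(-1.0567, 0.4470) x3=(1.6393, 0.1849)
step 4: x0=(-1.1584, -1.0378) x1=(-1.3023, -0.2237) x2=(-1.0642, 0.4462) x3=(1.6321, 0.1937)
step 5: x0=(-1.1501, -1.0244) x1=(-1.2748, -0.2392) x2=(-1.0694, 0.4456) x3=(1.6166, 0.2011)
step 6: x0=(-1.1387, -1.0101) x1=(-1.2452, -0.2544) x2=(-1.0723, 0.4451) x3=(1.5927, 0.2069)
step 7: x0=(-1.1243, -0.9950) x1=(-1.2133, -0.2693) x2=(-1.0731, 0.4449) x3=(1.5608, 0.2114)
step 8: x0=(-1.1069, -0.9792) x1=(-1.1793, -0.2837) x2=(-1.0717, 0.4450) x3=(1.5211, 0.2143)
step 9: x0=(-1.0867, -0.9628) x1=(-1.1432, -0.2976) x2=(-1.0683, 0.4453) x3=(1.4738, 0.2158)
step 10: x0=(-1.0638, -0.9459) x1=(-1.1052, -0.3111) x2=(-1.0629, 0.4459) x3=(1.4193, 0.2159)
step 11: x0=(-1.0384, -0.9287) x1=(-1.0652, -0.3239) x2=(-1.0558, 0.4468) x3=(1.3580, 0.2146)
step 12: x0=(-1.0106, -0.9113) x1=(-1.0234, -0.3360) x2=(-1.0469, 0.4480) x3=(1.2904, 0.2120)
step 13: x0=(-0.9806, -0.8938) x1=(-0.9800, -0.3474) x2=(-1.0365, 0.4496) x3=(1.2168, 0.2080)
step 14: x0=(-0.9487, -0.8764) x1=(-0.9349, -0.3581) x2=(-1.0247, 0.4514) x3=(1.1378, 0.2029)
step 15: x0=(-0.9151, -0.8592) x1=(-0.8885, -0.3679) x2=(-1.0116, 0.4536) x3=(1.0539, 0.1967)
step 16: x0=(-0.8800, -0.8424) x1=(-0.8407, -0.3769) x2=(-0.9974, 0.4561) x3=(0.9658, 0.1895)
step 17: x0=(-0.8436, -0.8261) x1=(-0.7918, -0.3850) x2=(-0.9823, 0.4589) x3=(0.8740, 0.1814)
step 18: x0=(-0.8062, -0.8105) x1=(-0.7418, -0.3922) x2=(-0.9663, 0.4621) x3=(0.7791, 0.1724)
step 19: x0=(-0.7681, -0.7956) x1=(-0.6910, -0.3984) x2=(-0.9498, 0.4655) x3=(0.6818, 0.1629)
step 20: x0=(-0.7295, -0.7816) x1=(-0.6394, -0.4038) x2=(-0.9328, 0.4693) x3=(0.5826, 0.1528)
step 21: x0=(-0.6907, -0.7687) x1=(-0.5873, -0.4083) x2=(-0.9155, 0.4733) x3=(0.4822, 0.1423)
step 22: x0=(-0.6521, -0.7570) x1=(-0.5346, -0.4120) x2=(-0.8980, 0.4777) x3=(0.3812, 0.1318)
step 23: x0=(-0.6138, -0.7467) x1=(-0.4816, -0.4150) x2=(-0.8806, 0.4823) x3=(0.2801, 0.1212)
step 24: x0=(-0.5760, -0.7377) x1=(-0.4283, -0.4173) x2=(-0.8634, 0.4873) x3=(0.1795, 0.1110)
step 25: x0=(-0.5391, -0.7304) x1=(-0.3748, -0.4191) x2=(-0.8465, 0.4926) x3=(0.0799, 0.1013)
step 26: x0=(-0.5032, -0.7247) x1=(-0.3211, -0.4207) x2=(-0.8300, 0.4983) x3=(-0.0186, 0.0925)
step 27: x0=(-0.4683, -0.7208) x1=(-0.2670, -0.4222) x2=(-0.8141, 0.5045) x3=(-0.1157, 0.0848)
step 28: x0=(-0.4347, -0.7187) x1=(-0.2124, -0.4239) x2=(-0.7988, 0.5110) x3=(-0.2116, 0.0785)
step 29: x0=(-0.4022, -0.7186) x1=(-0.1568, -0.4258) x2=(-0.7842, 0.5181) x3=(-0.3065, 0.0736)
step 30: x0=(-0.3708, -0.7203) x1=(-0.1000, -0.4279) x2=(-0.7702, 0.5259) x3=(-0.4010, 0.0700)
step 31: x0=(-0.3405, -0.7239) x1=(-0.0418, -0.4300) x2=(-0.7569, 0.5343) x3=(-0.4954, 0.0673)
step 32: x0=(-0.3111, -0.7291) x1=(0.0180, -0.4319) x2=(-0.7440, 0.5436) x3=(-0.5900, 0.0649)
step 33: x0=(-0.2826, -0.7357) x1=(0.0792, -0.4334) x2=(-0.7314, 0.5537) x3=(-0.6851, 0.0625)
step 34: x0=(-0.2549, -0.7437) x1=(0.1417, -0.4344) x2=(-0.7189, 0.5647) x3=(-0.7807, 0.0597)
step 35: x0=(-0.2282, -0.7526) x1=(0.2053, -0.4348) x2=(-0.7060, 0.5764) x3=(-0.8771, 0.0562)
step 36: x0=(-0.2023, -0.7622) x1=(0.2697, -0.4344) x2=(-0.6927, 0.5887) x3=(-0.9742, 0.0518)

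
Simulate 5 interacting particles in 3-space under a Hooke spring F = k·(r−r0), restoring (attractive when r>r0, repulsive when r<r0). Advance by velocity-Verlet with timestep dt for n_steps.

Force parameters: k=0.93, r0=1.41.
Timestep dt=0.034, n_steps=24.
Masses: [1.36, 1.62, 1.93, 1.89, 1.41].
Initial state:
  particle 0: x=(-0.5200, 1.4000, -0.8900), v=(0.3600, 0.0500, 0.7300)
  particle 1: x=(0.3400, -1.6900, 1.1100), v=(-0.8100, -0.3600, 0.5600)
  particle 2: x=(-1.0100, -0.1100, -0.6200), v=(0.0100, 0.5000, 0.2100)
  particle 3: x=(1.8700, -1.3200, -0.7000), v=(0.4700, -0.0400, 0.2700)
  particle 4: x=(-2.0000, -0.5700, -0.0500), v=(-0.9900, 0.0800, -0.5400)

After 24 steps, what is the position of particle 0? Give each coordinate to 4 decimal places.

step 0: x0=(-0.5200, 1.4000, -0.8900) x1=(0.3400, -1.6900, 1.1100) x2=(-1.0100, -0.1100, -0.6200) x3=(1.8700, -1.3200, -0.7000) x4=(-2.0000, -0.5700, -0.0500)
step 1: x0=(-0.5073, 1.3998, -0.8645) x1=(0.3119, -1.7011, 1.1279) x2=(-1.0090, -0.0933, -0.6127) x3=(1.8842, -1.3206, -0.6905) x4=(-2.0321, -0.5674, -0.0684)
step 2: x0=(-0.4936, 1.3960, -0.8376) x1=(0.2827, -1.7099, 1.1435) x2=(-1.0066, -0.0773, -0.6050) x3=(1.8949, -1.3197, -0.6804) x4=(-2.0608, -0.5649, -0.0869)
step 3: x0=(-0.4789, 1.3884, -0.8093) x1=(0.2524, -1.7164, 1.1568) x2=(-1.0029, -0.0620, -0.5968) x3=(1.9019, -1.3173, -0.6696) x4=(-2.0862, -0.5626, -0.1054)
step 4: x0=(-0.4634, 1.3772, -0.7797) x1=(0.2210, -1.7206, 1.1678) x2=(-0.9979, -0.0475, -0.5883) x3=(1.9054, -1.3133, -0.6582) x4=(-2.1082, -0.5605, -0.1239)
step 5: x0=(-0.4471, 1.3624, -0.7489) x1=(0.1887, -1.7225, 1.1764) x2=(-0.9916, -0.0337, -0.5794) x3=(1.9051, -1.3078, -0.6462) x4=(-2.1268, -0.5585, -0.1424)
step 6: x0=(-0.4300, 1.3441, -0.7168) x1=(0.1555, -1.7220, 1.1827) x2=(-0.9840, -0.0206, -0.5700) x3=(1.9012, -1.3009, -0.6336) x4=(-2.1419, -0.5568, -0.1609)
step 7: x0=(-0.4121, 1.3222, -0.6836) x1=(0.1214, -1.7192, 1.1867) x2=(-0.9752, -0.0084, -0.5602) x3=(1.8936, -1.2925, -0.6203) x4=(-2.1535, -0.5552, -0.1792)
step 8: x0=(-0.3935, 1.2970, -0.6493) x1=(0.0865, -1.7142, 1.1883) x2=(-0.9652, 0.0031, -0.5500) x3=(1.8824, -1.2826, -0.6063) x4=(-2.1616, -0.5538, -0.1973)
step 9: x0=(-0.3743, 1.2684, -0.6139) x1=(0.0509, -1.7069, 1.1877) x2=(-0.9540, 0.0137, -0.5393) x3=(1.8675, -1.2713, -0.5918) x4=(-2.1663, -0.5526, -0.2153)
step 10: x0=(-0.3545, 1.2366, -0.5775) x1=(0.0146, -1.6973, 1.1848) x2=(-0.9416, 0.0234, -0.5282) x3=(1.8491, -1.2585, -0.5766) x4=(-2.1674, -0.5516, -0.2330)
step 11: x0=(-0.3341, 1.2017, -0.5401) x1=(-0.0223, -1.6855, 1.1797) x2=(-0.9282, 0.0323, -0.5167) x3=(1.8271, -1.2445, -0.5609) x4=(-2.1651, -0.5507, -0.2505)
step 12: x0=(-0.3133, 1.1638, -0.5019) x1=(-0.0598, -1.6716, 1.1724) x2=(-0.9138, 0.0404, -0.5048) x3=(1.8016, -1.2291, -0.5446) x4=(-2.1594, -0.5501, -0.2677)
step 13: x0=(-0.2919, 1.1231, -0.4628) x1=(-0.0978, -1.6557, 1.1630) x2=(-0.8984, 0.0475, -0.4924) x3=(1.7727, -1.2124, -0.5277) x4=(-2.1503, -0.5496, -0.2846)
step 14: x0=(-0.2702, 1.0797, -0.4230) x1=(-0.1361, -1.6377, 1.1516) x2=(-0.8820, 0.0539, -0.4797) x3=(1.7404, -1.1945, -0.5102) x4=(-2.1379, -0.5493, -0.3011)
step 15: x0=(-0.2481, 1.0337, -0.3825) x1=(-0.1748, -1.6177, 1.1381) x2=(-0.8648, 0.0593, -0.4666) x3=(1.7048, -1.1754, -0.4922) x4=(-2.1222, -0.5492, -0.3172)
step 16: x0=(-0.2257, 0.9853, -0.3413) x1=(-0.2138, -1.5959, 1.1227) x2=(-0.8468, 0.0639, -0.4532) x3=(1.6661, -1.1551, -0.4737) x4=(-2.1034, -0.5493, -0.3330)
step 17: x0=(-0.2030, 0.9347, -0.2996) x1=(-0.2530, -1.5723, 1.1055) x2=(-0.8280, 0.0677, -0.4394) x3=(1.6242, -1.1339, -0.4548) x4=(-2.0815, -0.5495, -0.3482)
step 18: x0=(-0.1801, 0.8820, -0.2573) x1=(-0.2923, -1.5470, 1.0866) x2=(-0.8085, 0.0706, -0.4253) x3=(1.5795, -1.1116, -0.4353) x4=(-2.0567, -0.5499, -0.3630)
step 19: x0=(-0.1570, 0.8274, -0.2146) x1=(-0.3317, -1.5200, 1.0659) x2=(-0.7884, 0.0727, -0.4109) x3=(1.5319, -1.0883, -0.4154) x4=(-2.0290, -0.5505, -0.3774)
step 20: x0=(-0.1338, 0.7710, -0.1715) x1=(-0.3711, -1.4916, 1.0437) x2=(-0.7678, 0.0741, -0.3963) x3=(1.4815, -1.0642, -0.3951) x4=(-1.9986, -0.5512, -0.3912)
step 21: x0=(-0.1104, 0.7130, -0.1279) x1=(-0.4105, -1.4617, 1.0200) x2=(-0.7467, 0.0746, -0.3814) x3=(1.4286, -1.0393, -0.3744) x4=(-1.9655, -0.5521, -0.4045)
step 22: x0=(-0.0870, 0.6537, -0.0841) x1=(-0.4497, -1.4305, 0.9950) x2=(-0.7251, 0.0745, -0.3664) x3=(1.3733, -1.0136, -0.3533) x4=(-1.9299, -0.5531, -0.4174)
step 23: x0=(-0.0635, 0.5930, -0.0399) x1=(-0.4888, -1.3982, 0.9687) x2=(-0.7032, 0.0737, -0.3512) x3=(1.3157, -0.9873, -0.3319) x4=(-1.8920, -0.5542, -0.4297)
step 24: x0=(-0.0399, 0.5313, 0.0045) x1=(-0.5277, -1.3648, 0.9412) x2=(-0.6811, 0.0723, -0.3359) x3=(1.2560, -0.9604, -0.3102) x4=(-1.8519, -0.5554, -0.4415)

(-0.0399, 0.5313, 0.0045)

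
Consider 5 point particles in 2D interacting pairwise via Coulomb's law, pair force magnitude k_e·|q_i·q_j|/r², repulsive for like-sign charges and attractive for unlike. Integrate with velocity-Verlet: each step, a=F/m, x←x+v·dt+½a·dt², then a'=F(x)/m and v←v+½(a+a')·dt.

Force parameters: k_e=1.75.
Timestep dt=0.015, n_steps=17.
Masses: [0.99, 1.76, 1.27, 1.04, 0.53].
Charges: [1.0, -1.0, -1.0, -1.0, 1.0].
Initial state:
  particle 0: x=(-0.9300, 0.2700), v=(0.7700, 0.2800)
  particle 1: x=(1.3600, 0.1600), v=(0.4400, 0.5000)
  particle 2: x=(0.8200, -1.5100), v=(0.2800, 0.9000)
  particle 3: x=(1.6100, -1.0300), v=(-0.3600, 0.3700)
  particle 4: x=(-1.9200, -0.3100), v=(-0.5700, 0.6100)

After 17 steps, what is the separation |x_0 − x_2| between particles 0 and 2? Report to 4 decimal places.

2.2415

step 0: x0=(-0.9300, 0.2700) x1=(1.3600, 0.1600) x2=(0.8200, -1.5100) x3=(1.6100, -1.0300) x4=(-1.9200, -0.3100)
step 1: x0=(-0.9182, 0.2742) x1=(1.3666, 0.1676) x2=(0.8240, -1.4966) x3=(1.6048, -1.0244) x4=(-1.9287, -0.3010)
step 2: x0=(-0.9061, 0.2786) x1=(1.3731, 0.1754) x2=(0.8276, -1.4835) x3=(1.5999, -1.0189) x4=(-1.9377, -0.2923)
step 3: x0=(-0.8935, 0.2829) x1=(1.3795, 0.1835) x2=(0.8307, -1.4706) x3=(1.5955, -1.0133) x4=(-1.9469, -0.2839)
step 4: x0=(-0.8804, 0.2874) x1=(1.3858, 0.1917) x2=(0.8334, -1.4579) x3=(1.5914, -1.0077) x4=(-1.9564, -0.2758)
step 5: x0=(-0.8670, 0.2919) x1=(1.3921, 0.2002) x2=(0.8357, -1.4455) x3=(1.5877, -1.0021) x4=(-1.9662, -0.2680)
step 6: x0=(-0.8532, 0.2964) x1=(1.3984, 0.2089) x2=(0.8375, -1.4334) x3=(1.5844, -0.9964) x4=(-1.9762, -0.2604)
step 7: x0=(-0.8390, 0.3010) x1=(1.4045, 0.2178) x2=(0.8389, -1.4215) x3=(1.5815, -0.9907) x4=(-1.9864, -0.2531)
step 8: x0=(-0.8244, 0.3056) x1=(1.4107, 0.2270) x2=(0.8398, -1.4098) x3=(1.5790, -0.9850) x4=(-1.9969, -0.2459)
step 9: x0=(-0.8094, 0.3102) x1=(1.4167, 0.2363) x2=(0.8402, -1.3985) x3=(1.5769, -0.9792) x4=(-2.0075, -0.2391)
step 10: x0=(-0.7940, 0.3148) x1=(1.4227, 0.2459) x2=(0.8402, -1.3874) x3=(1.5752, -0.9734) x4=(-2.0184, -0.2324)
step 11: x0=(-0.7782, 0.3195) x1=(1.4286, 0.2557) x2=(0.8397, -1.3765) x3=(1.5740, -0.9676) x4=(-2.0294, -0.2259)
step 12: x0=(-0.7620, 0.3241) x1=(1.4345, 0.2657) x2=(0.8386, -1.3659) x3=(1.5732, -0.9617) x4=(-2.0407, -0.2196)
step 13: x0=(-0.7455, 0.3288) x1=(1.4403, 0.2759) x2=(0.8371, -1.3555) x3=(1.5728, -0.9558) x4=(-2.0521, -0.2135)
step 14: x0=(-0.7286, 0.3334) x1=(1.4461, 0.2863) x2=(0.8351, -1.3455) x3=(1.5728, -0.9498) x4=(-2.0636, -0.2076)
step 15: x0=(-0.7114, 0.3380) x1=(1.4518, 0.2969) x2=(0.8326, -1.3356) x3=(1.5733, -0.9438) x4=(-2.0753, -0.2018)
step 16: x0=(-0.6938, 0.3426) x1=(1.4575, 0.3078) x2=(0.8296, -1.3260) x3=(1.5742, -0.9377) x4=(-2.0872, -0.1962)
step 17: x0=(-0.6758, 0.3472) x1=(1.4631, 0.3188) x2=(0.8261, -1.3167) x3=(1.5755, -0.9316) x4=(-2.0992, -0.1907)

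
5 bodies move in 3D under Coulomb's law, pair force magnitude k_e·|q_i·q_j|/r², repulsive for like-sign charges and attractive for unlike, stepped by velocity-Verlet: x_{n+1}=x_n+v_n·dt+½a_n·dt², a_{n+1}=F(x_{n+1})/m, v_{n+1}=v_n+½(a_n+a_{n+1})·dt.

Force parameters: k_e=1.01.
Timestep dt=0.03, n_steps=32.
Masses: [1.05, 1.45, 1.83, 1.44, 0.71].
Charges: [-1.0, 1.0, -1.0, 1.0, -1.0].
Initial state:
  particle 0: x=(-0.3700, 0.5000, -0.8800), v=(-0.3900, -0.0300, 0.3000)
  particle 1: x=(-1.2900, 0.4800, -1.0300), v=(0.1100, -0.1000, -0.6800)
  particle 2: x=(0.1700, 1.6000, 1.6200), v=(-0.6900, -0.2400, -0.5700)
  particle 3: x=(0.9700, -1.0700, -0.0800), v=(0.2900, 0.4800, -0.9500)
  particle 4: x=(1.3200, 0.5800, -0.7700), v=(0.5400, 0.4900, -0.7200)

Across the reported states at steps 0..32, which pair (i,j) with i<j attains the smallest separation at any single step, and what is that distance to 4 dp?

pair (0,1), distance 0.3792

step 0: x0=(-0.3700, 0.5000, -0.8800) x1=(-1.2900, 0.4800, -1.0300) x2=(0.1700, 1.6000, 1.6200) x3=(0.9700, -1.0700, -0.0800) x4=(1.3200, 0.5800, -0.7700)
step 1: x0=(-0.3823, 0.4990, -0.8711) x1=(-1.2863, 0.4770, -1.0503) x2=(0.1493, 1.5928, 1.6029) x3=(0.9787, -1.0555, -0.1085) x4=(1.3363, 0.5945, -0.7916)
step 2: x0=(-0.3958, 0.4978, -0.8625) x1=(-1.2818, 0.4742, -1.0705) x2=(0.1286, 1.5856, 1.5859) x3=(0.9874, -1.0407, -0.1371) x4=(1.3529, 0.6086, -0.8132)
step 3: x0=(-0.4105, 0.4964, -0.8541) x1=(-1.2766, 0.4714, -1.0904) x2=(0.1078, 1.5784, 1.5689) x3=(0.9961, -1.0256, -0.1658) x4=(1.3697, 0.6223, -0.8347)
step 4: x0=(-0.4264, 0.4947, -0.8461) x1=(-1.2705, 0.4687, -1.1101) x2=(0.0870, 1.5711, 1.5520) x3=(1.0048, -1.0102, -0.1945) x4=(1.3867, 0.6357, -0.8563)
step 5: x0=(-0.4436, 0.4928, -0.8385) x1=(-1.2636, 0.4660, -1.1295) x2=(0.0662, 1.5639, 1.5351) x3=(1.0135, -0.9946, -0.2232) x4=(1.4039, 0.6487, -0.8779)
step 6: x0=(-0.4619, 0.4907, -0.8313) x1=(-1.2559, 0.4635, -1.1487) x2=(0.0454, 1.5567, 1.5182) x3=(1.0222, -0.9787, -0.2520) x4=(1.4212, 0.6612, -0.8994)
step 7: x0=(-0.4815, 0.4884, -0.8246) x1=(-1.2474, 0.4611, -1.1674) x2=(0.0246, 1.5494, 1.5014) x3=(1.0309, -0.9625, -0.2809) x4=(1.4388, 0.6734, -0.9210)
step 8: x0=(-0.5024, 0.4858, -0.8184) x1=(-1.2380, 0.4588, -1.1858) x2=(0.0037, 1.5422, 1.4847) x3=(1.0396, -0.9461, -0.3098) x4=(1.4564, 0.6852, -0.9426)
step 9: x0=(-0.5245, 0.4829, -0.8129) x1=(-1.2277, 0.4565, -1.2037) x2=(-0.0172, 1.5349, 1.4679) x3=(1.0482, -0.9293, -0.3388) x4=(1.4743, 0.6967, -0.9643)
step 10: x0=(-0.5479, 0.4799, -0.8081) x1=(-1.2165, 0.4544, -1.2211) x2=(-0.0381, 1.5276, 1.4513) x3=(1.0569, -0.9123, -0.3677) x4=(1.4922, 0.7077, -0.9859)
step 11: x0=(-0.5725, 0.4766, -0.8041) x1=(-1.2044, 0.4524, -1.2379) x2=(-0.0590, 1.5204, 1.4346) x3=(1.0656, -0.8951, -0.3968) x4=(1.5102, 0.7184, -1.0076)
step 12: x0=(-0.5985, 0.4730, -0.8010) x1=(-1.1914, 0.4504, -1.2541) x2=(-0.0799, 1.5131, 1.4180) x3=(1.0742, -0.8775, -0.4258) x4=(1.5284, 0.7287, -1.0293)
step 13: x0=(-0.6257, 0.4692, -0.7989) x1=(-1.1775, 0.4486, -1.2696) x2=(-0.1008, 1.5058, 1.4015) x3=(1.0829, -0.8597, -0.4549) x4=(1.5466, 0.7385, -1.0510)
step 14: x0=(-0.6543, 0.4652, -0.7979) x1=(-1.1626, 0.4469, -1.2842) x2=(-0.1218, 1.4985, 1.3850) x3=(1.0916, -0.8417, -0.4840) x4=(1.5648, 0.7480, -1.0727)
step 15: x0=(-0.6842, 0.4609, -0.7983) x1=(-1.1468, 0.4453, -1.2980) x2=(-0.1427, 1.4912, 1.3685) x3=(1.1002, -0.8233, -0.5132) x4=(1.5832, 0.7571, -1.0944)
step 16: x0=(-0.7154, 0.4565, -0.8000) x1=(-1.1300, 0.4438, -1.3107) x2=(-0.1637, 1.4839, 1.3521) x3=(1.1089, -0.8048, -0.5423) x4=(1.6015, 0.7659, -1.1161)
step 17: x0=(-0.7479, 0.4518, -0.8035) x1=(-1.1123, 0.4424, -1.3222) x2=(-0.1847, 1.4766, 1.3357) x3=(1.1175, -0.7859, -0.5715) x4=(1.6198, 0.7742, -1.1379)
step 18: x0=(-0.7817, 0.4469, -0.8087) x1=(-1.0937, 0.4411, -1.3324) x2=(-0.2057, 1.4693, 1.3193) x3=(1.1262, -0.7668, -0.6007) x4=(1.6382, 0.7821, -1.1596)
step 19: x0=(-0.8168, 0.4418, -0.8161) x1=(-1.0742, 0.4399, -1.3412) x2=(-0.2267, 1.4619, 1.3030) x3=(1.1349, -0.7474, -0.6299) x4=(1.6565, 0.7896, -1.1814)
step 20: x0=(-0.8529, 0.4365, -0.8258) x1=(-1.0538, 0.4387, -1.3482) x2=(-0.2477, 1.4546, 1.2867) x3=(1.1436, -0.7278, -0.6592) x4=(1.6748, 0.7967, -1.2032)
step 21: x0=(-0.8901, 0.4311, -0.8383) x1=(-1.0327, 0.4377, -1.3533) x2=(-0.2687, 1.4473, 1.2705) x3=(1.1523, -0.7079, -0.6884) x4=(1.6931, 0.8033, -1.2249)
step 22: x0=(-0.9281, 0.4255, -0.8537) x1=(-1.0110, 0.4367, -1.3563) x2=(-0.2897, 1.4399, 1.2542) x3=(1.1611, -0.6878, -0.7177) x4=(1.7113, 0.8096, -1.2466)
step 23: x0=(-0.9667, 0.4199, -0.8725) x1=(-0.9889, 0.4357, -1.3568) x2=(-0.3107, 1.4326, 1.2380) x3=(1.1698, -0.6674, -0.7470) x4=(1.7295, 0.8154, -1.2683)
step 24: x0=(-1.0054, 0.4143, -0.8951) x1=(-0.9666, 0.4347, -1.3547) x2=(-0.3317, 1.4252, 1.2219) x3=(1.1787, -0.6468, -0.7763) x4=(1.7475, 0.8208, -1.2900)
step 25: x0=(-1.0439, 0.4087, -0.9219) x1=(-0.9446, 0.4337, -1.3495) x2=(-0.3527, 1.4179, 1.2057) x3=(1.1875, -0.6259, -0.8056) x4=(1.7655, 0.8258, -1.3117)
step 26: x0=(-1.0813, 0.4032, -0.9531) x1=(-0.9233, 0.4326, -1.3412) x2=(-0.3737, 1.4105, 1.1896) x3=(1.1965, -0.6048, -0.8350) x4=(1.7833, 0.8303, -1.3333)
step 27: x0=(-1.1169, 0.3979, -0.9889) x1=(-0.9034, 0.4313, -1.3295) x2=(-0.3947, 1.4031, 1.1734) x3=(1.2054, -0.5835, -0.8643) x4=(1.8010, 0.8344, -1.3549)
step 28: x0=(-1.1497, 0.3929, -1.0294) x1=(-0.8854, 0.4297, -1.3145) x2=(-0.4157, 1.3957, 1.1573) x3=(1.2145, -0.5619, -0.8937) x4=(1.8186, 0.8380, -1.3764)
step 29: x0=(-1.1787, 0.3884, -1.0741) x1=(-0.8703, 0.4279, -1.2965) x2=(-0.4367, 1.3883, 1.1412) x3=(1.2236, -0.5401, -0.9231) x4=(1.8361, 0.8411, -1.3979)
step 30: x0=(-1.2029, 0.3844, -1.1223) x1=(-0.8586, 0.4258, -1.2758) x2=(-0.4576, 1.3808, 1.1251) x3=(1.2328, -0.5180, -0.9525) x4=(1.8534, 0.8438, -1.4193)
step 31: x0=(-1.2216, 0.3809, -1.1731) x1=(-0.8509, 0.4232, -1.2534) x2=(-0.4786, 1.3734, 1.1090) x3=(1.2421, -0.4957, -0.9820) x4=(1.8705, 0.8460, -1.4406)
step 32: x0=(-1.2346, 0.3780, -1.2252) x1=(-0.8474, 0.4203, -1.2300) x2=(-0.4996, 1.3659, 1.0929) x3=(1.2515, -0.4732, -1.0115) x4=(1.8874, 0.8478, -1.4619)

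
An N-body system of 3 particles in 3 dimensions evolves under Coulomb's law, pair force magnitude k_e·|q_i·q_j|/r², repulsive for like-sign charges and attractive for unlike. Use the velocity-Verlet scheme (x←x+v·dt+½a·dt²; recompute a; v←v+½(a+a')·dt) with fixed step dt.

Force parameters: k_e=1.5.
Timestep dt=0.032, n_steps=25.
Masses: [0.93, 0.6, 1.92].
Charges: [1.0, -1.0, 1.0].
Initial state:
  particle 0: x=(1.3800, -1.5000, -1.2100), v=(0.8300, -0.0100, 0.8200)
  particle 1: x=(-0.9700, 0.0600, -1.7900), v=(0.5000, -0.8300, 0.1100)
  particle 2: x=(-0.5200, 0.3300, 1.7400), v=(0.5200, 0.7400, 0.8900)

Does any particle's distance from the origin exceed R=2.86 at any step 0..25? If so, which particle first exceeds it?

step 0: x0=(1.3800, -1.5000, -1.2100) x1=(-0.9700, 0.0600, -1.7900) x2=(-0.5200, 0.3300, 1.7400)
step 1: x0=(1.4065, -1.5003, -1.1838) x1=(-0.9539, 0.0334, -1.7863) x2=(-0.5034, 0.3537, 1.7685)
step 2: x0=(1.4329, -1.5005, -1.1578) x1=(-0.9374, 0.0066, -1.7824) x2=(-0.4868, 0.3774, 1.7969)
step 3: x0=(1.4592, -1.5007, -1.1318) x1=(-0.9207, -0.0203, -1.7783) x2=(-0.4702, 0.4011, 1.8253)
step 4: x0=(1.4853, -1.5008, -1.1060) x1=(-0.9038, -0.0474, -1.7738) x2=(-0.4537, 0.4249, 1.8537)
step 5: x0=(1.5114, -1.5009, -1.0803) x1=(-0.8865, -0.0746, -1.7692) x2=(-0.4372, 0.4486, 1.8821)
step 6: x0=(1.5373, -1.5009, -1.0547) x1=(-0.8690, -0.1019, -1.7642) x2=(-0.4207, 0.4724, 1.9105)
step 7: x0=(1.5631, -1.5009, -1.0293) x1=(-0.8512, -0.1294, -1.7590) x2=(-0.4043, 0.4962, 1.9388)
step 8: x0=(1.5888, -1.5008, -1.0039) x1=(-0.8331, -0.1569, -1.7536) x2=(-0.3879, 0.5200, 1.9671)
step 9: x0=(1.6144, -1.5007, -0.9787) x1=(-0.8147, -0.1846, -1.7479) x2=(-0.3715, 0.5438, 1.9954)
step 10: x0=(1.6398, -1.5005, -0.9536) x1=(-0.7960, -0.2124, -1.7419) x2=(-0.3552, 0.5676, 2.0237)
step 11: x0=(1.6651, -1.5003, -0.9287) x1=(-0.7771, -0.2403, -1.7357) x2=(-0.3388, 0.5915, 2.0520)
step 12: x0=(1.6903, -1.5001, -0.9038) x1=(-0.7578, -0.2683, -1.7292) x2=(-0.3225, 0.6153, 2.0802)
step 13: x0=(1.7154, -1.4998, -0.8791) x1=(-0.7383, -0.2964, -1.7225) x2=(-0.3063, 0.6392, 2.1084)
step 14: x0=(1.7403, -1.4995, -0.8546) x1=(-0.7185, -0.3246, -1.7156) x2=(-0.2900, 0.6631, 2.1366)
step 15: x0=(1.7651, -1.4991, -0.8301) x1=(-0.6984, -0.3528, -1.7083) x2=(-0.2738, 0.6870, 2.1648)
step 16: x0=(1.7898, -1.4987, -0.8058) x1=(-0.6780, -0.3812, -1.7009) x2=(-0.2577, 0.7108, 2.1930)
step 17: x0=(1.8143, -1.4983, -0.7816) x1=(-0.6573, -0.4096, -1.6932) x2=(-0.2415, 0.7348, 2.2212)
step 18: x0=(1.8387, -1.4978, -0.7575) x1=(-0.6364, -0.4382, -1.6852) x2=(-0.2254, 0.7587, 2.2493)
step 19: x0=(1.8630, -1.4973, -0.7336) x1=(-0.6151, -0.4668, -1.6770) x2=(-0.2093, 0.7826, 2.2774)
step 20: x0=(1.8872, -1.4968, -0.7097) x1=(-0.5936, -0.4954, -1.6686) x2=(-0.1932, 0.8065, 2.3055)
step 21: x0=(1.9112, -1.4963, -0.6861) x1=(-0.5718, -0.5242, -1.6599) x2=(-0.1771, 0.8305, 2.3337)
step 22: x0=(1.9350, -1.4957, -0.6625) x1=(-0.5496, -0.5530, -1.6510) x2=(-0.1611, 0.8544, 2.3617)
step 23: x0=(1.9588, -1.4952, -0.6391) x1=(-0.5272, -0.5818, -1.6418) x2=(-0.1451, 0.8784, 2.3898)
step 24: x0=(1.9824, -1.4946, -0.6158) x1=(-0.5045, -0.6107, -1.6324) x2=(-0.1291, 0.9024, 2.4179)
step 25: x0=(2.0058, -1.4939, -0.5927) x1=(-0.4815, -0.6397, -1.6227) x2=(-0.1131, 0.9263, 2.4460)

no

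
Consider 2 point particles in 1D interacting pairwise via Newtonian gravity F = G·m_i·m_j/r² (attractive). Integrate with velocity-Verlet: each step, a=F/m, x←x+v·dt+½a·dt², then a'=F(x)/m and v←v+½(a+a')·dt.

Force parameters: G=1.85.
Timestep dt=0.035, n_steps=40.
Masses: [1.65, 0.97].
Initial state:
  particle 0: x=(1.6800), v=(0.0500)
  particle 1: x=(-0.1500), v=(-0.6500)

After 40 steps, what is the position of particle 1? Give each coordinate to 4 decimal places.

(-0.2664)

step 0: x0=(1.6800) x1=(-0.1500)
step 1: x0=(1.6814) x1=(-0.1722)
step 2: x0=(1.6822) x1=(-0.1933)
step 3: x0=(1.6824) x1=(-0.2133)
step 4: x0=(1.6819) x1=(-0.2323)
step 5: x0=(1.6809) x1=(-0.2503)
step 6: x0=(1.6792) x1=(-0.2673)
step 7: x0=(1.6770) x1=(-0.2833)
step 8: x0=(1.6742) x1=(-0.2983)
step 9: x0=(1.6708) x1=(-0.3124)
step 10: x0=(1.6669) x1=(-0.3255)
step 11: x0=(1.6624) x1=(-0.3376)
step 12: x0=(1.6574) x1=(-0.3488)
step 13: x0=(1.6518) x1=(-0.3591)
step 14: x0=(1.6457) x1=(-0.3685)
step 15: x0=(1.6391) x1=(-0.3770)
step 16: x0=(1.6319) x1=(-0.3845)
step 17: x0=(1.6241) x1=(-0.3911)
step 18: x0=(1.6159) x1=(-0.3968)
step 19: x0=(1.6070) x1=(-0.4016)
step 20: x0=(1.5977) x1=(-0.4054)
step 21: x0=(1.5878) x1=(-0.4083)
step 22: x0=(1.5773) x1=(-0.4103)
step 23: x0=(1.5663) x1=(-0.4113)
step 24: x0=(1.5547) x1=(-0.4114)
step 25: x0=(1.5425) x1=(-0.4105)
step 26: x0=(1.5298) x1=(-0.4086)
step 27: x0=(1.5165) x1=(-0.4058)
step 28: x0=(1.5026) x1=(-0.4019)
step 29: x0=(1.4881) x1=(-0.3969)
step 30: x0=(1.4729) x1=(-0.3910)
step 31: x0=(1.4572) x1=(-0.3839)
step 32: x0=(1.4408) x1=(-0.3758)
step 33: x0=(1.4237) x1=(-0.3665)
step 34: x0=(1.4059) x1=(-0.3561)
step 35: x0=(1.3874) x1=(-0.3444)
step 36: x0=(1.3682) x1=(-0.3315)
step 37: x0=(1.3483) x1=(-0.3173)
step 38: x0=(1.3275) x1=(-0.3018)
step 39: x0=(1.3059) x1=(-0.2848)
step 40: x0=(1.2835) x1=(-0.2664)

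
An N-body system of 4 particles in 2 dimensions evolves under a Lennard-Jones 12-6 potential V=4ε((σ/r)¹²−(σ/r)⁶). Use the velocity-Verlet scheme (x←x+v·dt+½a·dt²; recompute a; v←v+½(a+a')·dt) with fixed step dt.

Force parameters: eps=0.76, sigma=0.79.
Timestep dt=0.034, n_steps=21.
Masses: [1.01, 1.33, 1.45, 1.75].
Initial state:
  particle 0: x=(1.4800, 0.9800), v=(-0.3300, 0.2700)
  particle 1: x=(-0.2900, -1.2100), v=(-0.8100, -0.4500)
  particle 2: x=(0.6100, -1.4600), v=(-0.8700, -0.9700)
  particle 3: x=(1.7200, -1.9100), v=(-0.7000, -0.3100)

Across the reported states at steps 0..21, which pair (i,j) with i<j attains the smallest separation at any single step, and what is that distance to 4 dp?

pair (1,2), distance 0.8705

step 0: x0=(1.4800, 0.9800) x1=(-0.2900, -1.2100) x2=(0.6100, -1.4600) x3=(1.7200, -1.9100)
step 1: x0=(1.4688, 0.9892) x1=(-0.3167, -1.2255) x2=(0.5801, -1.4929) x3=(1.6959, -1.9204)
step 2: x0=(1.4576, 0.9983) x1=(-0.3418, -1.2415) x2=(0.5494, -1.5257) x3=(1.6711, -1.9306)
step 3: x0=(1.4463, 1.0075) x1=(-0.3653, -1.2581) x2=(0.5182, -1.5583) x3=(1.6456, -1.9405)
step 4: x0=(1.4351, 1.0166) x1=(-0.3871, -1.2751) x2=(0.4863, -1.5907) x3=(1.6194, -1.9501)
step 5: x0=(1.4239, 1.0258) x1=(-0.4075, -1.2927) x2=(0.4538, -1.6229) x3=(1.5926, -1.9596)
step 6: x0=(1.4126, 1.0349) x1=(-0.4266, -1.3109) x2=(0.4210, -1.6548) x3=(1.5650, -1.9688)
step 7: x0=(1.4014, 1.0440) x1=(-0.4444, -1.3294) x2=(0.3880, -1.6866) x3=(1.5367, -1.9778)
step 8: x0=(1.3901, 1.0531) x1=(-0.4614, -1.3484) x2=(0.3551, -1.7182) x3=(1.5076, -1.9867)
step 9: x0=(1.3789, 1.0622) x1=(-0.4779, -1.3676) x2=(0.3227, -1.7498) x3=(1.4778, -1.9953)
step 10: x0=(1.3676, 1.0713) x1=(-0.4944, -1.3868) x2=(0.2910, -1.7817) x3=(1.4473, -2.0038)
step 11: x0=(1.3564, 1.0804) x1=(-0.5113, -1.4057) x2=(0.2608, -1.8138) x3=(1.4160, -2.0122)
step 12: x0=(1.3451, 1.0895) x1=(-0.5290, -1.4243) x2=(0.2322, -1.8466) x3=(1.3839, -2.0204)
step 13: x0=(1.3339, 1.0986) x1=(-0.5477, -1.4422) x2=(0.2055, -1.8801) x3=(1.3510, -2.0285)
step 14: x0=(1.3226, 1.1077) x1=(-0.5674, -1.4596) x2=(0.1808, -1.9141) x3=(1.3172, -2.0364)
step 15: x0=(1.3114, 1.1168) x1=(-0.5877, -1.4766) x2=(0.1577, -1.9487) x3=(1.2825, -2.0443)
step 16: x0=(1.3001, 1.1259) x1=(-0.6082, -1.4935) x2=(0.1361, -1.9835) x3=(1.2469, -2.0521)
step 17: x0=(1.2889, 1.1349) x1=(-0.6284, -1.5105) x2=(0.1155, -2.0183) x3=(1.2101, -2.0598)
step 18: x0=(1.2776, 1.1440) x1=(-0.6481, -1.5279) x2=(0.0956, -2.0528) x3=(1.1723, -2.0674)
step 19: x0=(1.2663, 1.1531) x1=(-0.6668, -1.5460) x2=(0.0764, -2.0867) x3=(1.1331, -2.0750)
step 20: x0=(1.2551, 1.1621) x1=(-0.6843, -1.5648) x2=(0.0578, -2.1198) x3=(1.0927, -2.0827)
step 21: x0=(1.2438, 1.1712) x1=(-0.7006, -1.5846) x2=(0.0398, -2.1521) x3=(1.0509, -2.0903)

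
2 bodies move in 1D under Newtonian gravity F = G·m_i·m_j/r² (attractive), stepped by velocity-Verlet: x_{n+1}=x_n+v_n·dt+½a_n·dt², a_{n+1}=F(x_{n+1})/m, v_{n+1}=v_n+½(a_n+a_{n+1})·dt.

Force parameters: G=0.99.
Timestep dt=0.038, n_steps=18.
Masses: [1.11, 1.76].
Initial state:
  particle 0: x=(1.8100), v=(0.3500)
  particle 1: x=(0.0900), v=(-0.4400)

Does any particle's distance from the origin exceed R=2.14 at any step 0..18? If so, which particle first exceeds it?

step 0: x0=(1.8100) x1=(0.0900)
step 1: x0=(1.8229) x1=(0.0735)
step 2: x0=(1.8349) x1=(0.0576)
step 3: x0=(1.8462) x1=(0.0422)
step 4: x0=(1.8567) x1=(0.0272)
step 5: x0=(1.8664) x1=(0.0128)
step 6: x0=(1.8754) x1=(-0.0012)
step 7: x0=(1.8837) x1=(-0.0148)
step 8: x0=(1.8913) x1=(-0.0279)
step 9: x0=(1.8982) x1=(-0.0406)
step 10: x0=(1.9044) x1=(-0.0529)
step 11: x0=(1.9100) x1=(-0.0647)
step 12: x0=(1.9149) x1=(-0.0762)
step 13: x0=(1.9192) x1=(-0.0872)
step 14: x0=(1.9229) x1=(-0.0978)
step 15: x0=(1.9259) x1=(-0.1081)
step 16: x0=(1.9284) x1=(-0.1180)
step 17: x0=(1.9302) x1=(-0.1275)
step 18: x0=(1.9315) x1=(-0.1366)

no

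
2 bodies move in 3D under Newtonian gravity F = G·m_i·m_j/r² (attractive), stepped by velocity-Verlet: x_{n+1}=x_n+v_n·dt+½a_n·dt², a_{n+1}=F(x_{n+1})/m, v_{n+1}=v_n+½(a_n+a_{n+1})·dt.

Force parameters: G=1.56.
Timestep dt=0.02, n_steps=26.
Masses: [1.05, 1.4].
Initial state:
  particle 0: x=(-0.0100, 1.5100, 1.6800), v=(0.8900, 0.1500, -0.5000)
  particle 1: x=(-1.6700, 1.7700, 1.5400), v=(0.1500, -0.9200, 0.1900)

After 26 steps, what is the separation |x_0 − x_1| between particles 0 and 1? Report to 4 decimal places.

step 0: x0=(-0.0100, 1.5100, 1.6800) x1=(-1.6700, 1.7700, 1.5400)
step 1: x0=(0.0076, 1.5130, 1.6700) x1=(-1.6669, 1.7516, 1.5438)
step 2: x0=(0.0250, 1.5161, 1.6600) x1=(-1.6635, 1.7331, 1.5476)
step 3: x0=(0.0420, 1.5192, 1.6499) x1=(-1.6600, 1.7147, 1.5515)
step 4: x0=(0.0588, 1.5223, 1.6398) x1=(-1.6562, 1.6962, 1.5553)
step 5: x0=(0.0753, 1.5255, 1.6297) x1=(-1.6522, 1.6776, 1.5592)
step 6: x0=(0.0915, 1.5287, 1.6196) x1=(-1.6480, 1.6591, 1.5631)
step 7: x0=(0.1073, 1.5319, 1.6095) x1=(-1.6436, 1.6405, 1.5670)
step 8: x0=(0.1230, 1.5351, 1.5994) x1=(-1.6389, 1.6219, 1.5708)
step 9: x0=(0.1383, 1.5384, 1.5893) x1=(-1.6341, 1.6034, 1.5747)
step 10: x0=(0.1533, 1.5416, 1.5792) x1=(-1.6290, 1.5848, 1.5786)
step 11: x0=(0.1681, 1.5449, 1.5691) x1=(-1.6237, 1.5662, 1.5825)
step 12: x0=(0.1826, 1.5482, 1.5589) x1=(-1.6183, 1.5476, 1.5864)
step 13: x0=(0.1968, 1.5514, 1.5488) x1=(-1.6126, 1.5290, 1.5903)
step 14: x0=(0.2108, 1.5547, 1.5387) x1=(-1.6067, 1.5104, 1.5942)
step 15: x0=(0.2245, 1.5580, 1.5286) x1=(-1.6006, 1.4918, 1.5980)
step 16: x0=(0.2380, 1.5612, 1.5185) x1=(-1.5944, 1.4732, 1.6019)
step 17: x0=(0.2511, 1.5644, 1.5084) x1=(-1.5879, 1.4546, 1.6058)
step 18: x0=(0.2641, 1.5677, 1.4984) x1=(-1.5813, 1.4361, 1.6096)
step 19: x0=(0.2768, 1.5709, 1.4883) x1=(-1.5744, 1.4175, 1.6135)
step 20: x0=(0.2892, 1.5740, 1.4783) x1=(-1.5674, 1.3990, 1.6173)
step 21: x0=(0.3014, 1.5772, 1.4683) x1=(-1.5602, 1.3805, 1.6211)
step 22: x0=(0.3133, 1.5803, 1.4583) x1=(-1.5528, 1.3620, 1.6249)
step 23: x0=(0.3250, 1.5834, 1.4483) x1=(-1.5452, 1.3435, 1.6287)
step 24: x0=(0.3364, 1.5865, 1.4384) x1=(-1.5374, 1.3250, 1.6324)
step 25: x0=(0.3476, 1.5895, 1.4284) x1=(-1.5295, 1.3066, 1.6362)
step 26: x0=(0.3586, 1.5925, 1.4185) x1=(-1.5214, 1.2882, 1.6399)

1.9173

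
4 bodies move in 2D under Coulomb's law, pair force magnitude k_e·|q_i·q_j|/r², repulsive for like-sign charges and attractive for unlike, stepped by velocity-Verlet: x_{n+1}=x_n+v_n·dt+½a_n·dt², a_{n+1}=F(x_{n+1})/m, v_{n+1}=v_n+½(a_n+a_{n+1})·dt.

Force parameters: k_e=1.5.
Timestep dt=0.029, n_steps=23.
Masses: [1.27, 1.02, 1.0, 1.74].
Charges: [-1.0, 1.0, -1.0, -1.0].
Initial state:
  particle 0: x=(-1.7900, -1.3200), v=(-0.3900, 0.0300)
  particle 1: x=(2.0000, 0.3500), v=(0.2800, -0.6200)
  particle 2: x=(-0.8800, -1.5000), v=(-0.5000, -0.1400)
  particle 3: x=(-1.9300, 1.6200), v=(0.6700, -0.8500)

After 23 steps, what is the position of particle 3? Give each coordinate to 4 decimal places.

(-1.4757, 1.0938)

step 0: x0=(-1.7900, -1.3200) x1=(2.0000, 0.3500) x2=(-0.8800, -1.5000) x3=(-1.9300, 1.6200)
step 1: x0=(-1.8018, -1.3191) x1=(2.0080, 0.3320) x2=(-0.8937, -1.5042) x3=(-1.9106, 1.5954)
step 2: x0=(-1.8148, -1.3180) x1=(2.0158, 0.3139) x2=(-0.9059, -1.5088) x3=(-1.8911, 1.5710)
step 3: x0=(-1.8288, -1.3168) x1=(2.0234, 0.2958) x2=(-0.9165, -1.5137) x3=(-1.8716, 1.5467)
step 4: x0=(-1.8438, -1.3154) x1=(2.0307, 0.2776) x2=(-0.9255, -1.5190) x3=(-1.8521, 1.5225)
step 5: x0=(-1.8599, -1.3139) x1=(2.0378, 0.2593) x2=(-0.9330, -1.5247) x3=(-1.8326, 1.4985)
step 6: x0=(-1.8770, -1.3123) x1=(2.0447, 0.2410) x2=(-0.9391, -1.5308) x3=(-1.8131, 1.4746)
step 7: x0=(-1.8951, -1.3105) x1=(2.0513, 0.2227) x2=(-0.9437, -1.5372) x3=(-1.7935, 1.4509)
step 8: x0=(-1.9142, -1.3086) x1=(2.0578, 0.2042) x2=(-0.9469, -1.5440) x3=(-1.7740, 1.4273)
step 9: x0=(-1.9342, -1.3066) x1=(2.0640, 0.1858) x2=(-0.9487, -1.5512) x3=(-1.7544, 1.4039)
step 10: x0=(-1.9551, -1.3044) x1=(2.0700, 0.1673) x2=(-0.9492, -1.5588) x3=(-1.7347, 1.3807)
step 11: x0=(-1.9769, -1.3022) x1=(2.0757, 0.1487) x2=(-0.9484, -1.5667) x3=(-1.7151, 1.3576)
step 12: x0=(-1.9994, -1.2998) x1=(2.0813, 0.1301) x2=(-0.9465, -1.5750) x3=(-1.6953, 1.3346)
step 13: x0=(-2.0228, -1.2974) x1=(2.0866, 0.1114) x2=(-0.9434, -1.5836) x3=(-1.6756, 1.3119)
step 14: x0=(-2.0469, -1.2949) x1=(2.0917, 0.0927) x2=(-0.9391, -1.5926) x3=(-1.6558, 1.2893)
step 15: x0=(-2.0717, -1.2923) x1=(2.0965, 0.0739) x2=(-0.9339, -1.6019) x3=(-1.6360, 1.2669)
step 16: x0=(-2.0971, -1.2896) x1=(2.1011, 0.0551) x2=(-0.9276, -1.6116) x3=(-1.6162, 1.2446)
step 17: x0=(-2.1232, -1.2870) x1=(2.1055, 0.0363) x2=(-0.9204, -1.6215) x3=(-1.5962, 1.2226)
step 18: x0=(-2.1499, -1.2842) x1=(2.1097, 0.0174) x2=(-0.9122, -1.6318) x3=(-1.5763, 1.2007)
step 19: x0=(-2.1771, -1.2815) x1=(2.1136, -0.0016) x2=(-0.9032, -1.6424) x3=(-1.5563, 1.1789)
step 20: x0=(-2.2049, -1.2787) x1=(2.1174, -0.0206) x2=(-0.8934, -1.6533) x3=(-1.5362, 1.1574)
step 21: x0=(-2.2332, -1.2759) x1=(2.1208, -0.0396) x2=(-0.8828, -1.6644) x3=(-1.5161, 1.1360)
step 22: x0=(-2.2620, -1.2731) x1=(2.1241, -0.0586) x2=(-0.8715, -1.6759) x3=(-1.4959, 1.1148)
step 23: x0=(-2.2912, -1.2703) x1=(2.1271, -0.0778) x2=(-0.8594, -1.6876) x3=(-1.4757, 1.0938)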